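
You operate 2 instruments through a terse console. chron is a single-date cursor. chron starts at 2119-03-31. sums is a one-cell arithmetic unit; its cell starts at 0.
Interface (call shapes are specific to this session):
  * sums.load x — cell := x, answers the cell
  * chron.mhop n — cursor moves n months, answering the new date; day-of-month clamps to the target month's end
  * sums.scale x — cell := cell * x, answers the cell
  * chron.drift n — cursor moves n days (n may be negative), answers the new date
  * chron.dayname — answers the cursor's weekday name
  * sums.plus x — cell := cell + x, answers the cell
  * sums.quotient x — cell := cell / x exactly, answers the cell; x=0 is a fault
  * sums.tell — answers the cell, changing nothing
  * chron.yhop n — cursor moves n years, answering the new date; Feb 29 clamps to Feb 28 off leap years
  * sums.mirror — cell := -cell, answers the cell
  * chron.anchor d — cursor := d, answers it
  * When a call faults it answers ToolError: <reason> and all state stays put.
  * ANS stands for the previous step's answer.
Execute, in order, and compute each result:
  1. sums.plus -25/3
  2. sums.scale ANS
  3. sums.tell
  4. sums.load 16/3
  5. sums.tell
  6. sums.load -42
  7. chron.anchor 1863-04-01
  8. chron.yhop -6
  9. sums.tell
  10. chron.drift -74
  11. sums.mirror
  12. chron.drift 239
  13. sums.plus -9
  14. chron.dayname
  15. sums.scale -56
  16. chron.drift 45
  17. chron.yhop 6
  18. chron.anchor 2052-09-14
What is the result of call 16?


==> plus(x='-25/3')
<== -25/3
==> scale(x='ANS')
<== 625/9
==> tell()
<== 625/9
==> load(x='16/3')
<== 16/3
==> tell()
<== 16/3
==> load(x='-42')
<== -42
==> anchor(d='1863-04-01')
<== 1863-04-01
==> yhop(n='-6')
<== 1857-04-01
==> tell()
<== -42
==> drift(n='-74')
<== 1857-01-17
==> mirror()
<== 42
==> drift(n='239')
<== 1857-09-13
==> plus(x='-9')
<== 33
==> dayname()
<== Sunday
==> scale(x='-56')
<== -1848
==> drift(n='45')
<== 1857-10-28
==> yhop(n='6')
<== 1863-10-28
==> anchor(d='2052-09-14')
<== 2052-09-14

Answer: 1857-10-28


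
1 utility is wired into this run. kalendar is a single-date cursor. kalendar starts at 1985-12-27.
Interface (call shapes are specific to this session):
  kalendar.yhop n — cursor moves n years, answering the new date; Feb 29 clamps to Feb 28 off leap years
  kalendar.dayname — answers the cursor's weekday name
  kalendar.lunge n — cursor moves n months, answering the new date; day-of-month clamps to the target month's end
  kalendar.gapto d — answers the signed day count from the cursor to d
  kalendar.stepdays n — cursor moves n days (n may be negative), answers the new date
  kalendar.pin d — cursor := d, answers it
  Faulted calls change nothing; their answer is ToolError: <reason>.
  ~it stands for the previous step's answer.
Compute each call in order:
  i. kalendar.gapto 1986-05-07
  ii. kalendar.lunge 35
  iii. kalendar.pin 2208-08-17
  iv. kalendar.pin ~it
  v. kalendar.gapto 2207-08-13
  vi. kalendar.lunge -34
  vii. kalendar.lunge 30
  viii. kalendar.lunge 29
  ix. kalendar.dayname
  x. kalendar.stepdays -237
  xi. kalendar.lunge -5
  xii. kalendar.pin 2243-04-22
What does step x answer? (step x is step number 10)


// 1. kalendar.gapto(d=1986-05-07) ~> 131
// 2. kalendar.lunge(n=35) ~> 1988-11-27
// 3. kalendar.pin(d=2208-08-17) ~> 2208-08-17
// 4. kalendar.pin(d=~it) ~> 2208-08-17
// 5. kalendar.gapto(d=2207-08-13) ~> -370
// 6. kalendar.lunge(n=-34) ~> 2205-10-17
// 7. kalendar.lunge(n=30) ~> 2208-04-17
// 8. kalendar.lunge(n=29) ~> 2210-09-17
// 9. kalendar.dayname() ~> Monday
// 10. kalendar.stepdays(n=-237) ~> 2210-01-23
// 11. kalendar.lunge(n=-5) ~> 2209-08-23
// 12. kalendar.pin(d=2243-04-22) ~> 2243-04-22

Answer: 2210-01-23


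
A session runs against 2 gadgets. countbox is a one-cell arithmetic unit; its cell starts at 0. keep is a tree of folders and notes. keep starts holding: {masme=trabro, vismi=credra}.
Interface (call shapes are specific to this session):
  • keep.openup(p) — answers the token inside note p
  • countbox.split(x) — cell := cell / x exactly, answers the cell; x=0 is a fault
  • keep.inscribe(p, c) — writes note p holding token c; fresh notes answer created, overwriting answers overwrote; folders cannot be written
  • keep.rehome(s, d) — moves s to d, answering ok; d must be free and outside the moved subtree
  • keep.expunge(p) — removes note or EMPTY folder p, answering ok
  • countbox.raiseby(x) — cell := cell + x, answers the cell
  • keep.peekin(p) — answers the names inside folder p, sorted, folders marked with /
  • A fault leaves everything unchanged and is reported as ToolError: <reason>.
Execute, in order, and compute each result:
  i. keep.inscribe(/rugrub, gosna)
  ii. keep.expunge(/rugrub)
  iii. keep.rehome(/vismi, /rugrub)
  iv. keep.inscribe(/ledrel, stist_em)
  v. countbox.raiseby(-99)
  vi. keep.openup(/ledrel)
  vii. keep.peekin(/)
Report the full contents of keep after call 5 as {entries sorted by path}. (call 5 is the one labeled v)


$ keep.inscribe p: /rugrub c: gosna
[out] created
$ keep.expunge p: /rugrub
[out] ok
$ keep.rehome s: /vismi d: /rugrub
[out] ok
$ keep.inscribe p: /ledrel c: stist_em
[out] created
$ countbox.raiseby x: -99
[out] -99
$ keep.openup p: /ledrel
[out] stist_em
$ keep.peekin p: /
[out] [ledrel, masme, rugrub]

Answer: {ledrel=stist_em, masme=trabro, rugrub=credra}


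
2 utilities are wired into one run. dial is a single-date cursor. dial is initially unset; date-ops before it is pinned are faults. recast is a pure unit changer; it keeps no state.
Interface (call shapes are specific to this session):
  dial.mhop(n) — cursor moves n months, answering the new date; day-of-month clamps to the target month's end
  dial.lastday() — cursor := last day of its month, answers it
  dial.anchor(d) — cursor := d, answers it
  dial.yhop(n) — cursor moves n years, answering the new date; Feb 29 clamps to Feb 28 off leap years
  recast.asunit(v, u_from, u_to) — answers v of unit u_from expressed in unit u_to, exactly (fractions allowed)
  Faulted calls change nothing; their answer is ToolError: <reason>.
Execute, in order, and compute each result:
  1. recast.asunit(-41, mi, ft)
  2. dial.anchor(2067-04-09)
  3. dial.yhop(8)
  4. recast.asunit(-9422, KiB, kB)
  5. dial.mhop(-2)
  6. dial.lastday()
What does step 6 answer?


Answer: 2075-02-28

Derivation:
Step: recast.asunit[v→-41; u_from→mi; u_to→ft]
Result: -216480
Step: dial.anchor[d→2067-04-09]
Result: 2067-04-09
Step: dial.yhop[n→8]
Result: 2075-04-09
Step: recast.asunit[v→-9422; u_from→KiB; u_to→kB]
Result: -1206016/125
Step: dial.mhop[n→-2]
Result: 2075-02-09
Step: dial.lastday[]
Result: 2075-02-28


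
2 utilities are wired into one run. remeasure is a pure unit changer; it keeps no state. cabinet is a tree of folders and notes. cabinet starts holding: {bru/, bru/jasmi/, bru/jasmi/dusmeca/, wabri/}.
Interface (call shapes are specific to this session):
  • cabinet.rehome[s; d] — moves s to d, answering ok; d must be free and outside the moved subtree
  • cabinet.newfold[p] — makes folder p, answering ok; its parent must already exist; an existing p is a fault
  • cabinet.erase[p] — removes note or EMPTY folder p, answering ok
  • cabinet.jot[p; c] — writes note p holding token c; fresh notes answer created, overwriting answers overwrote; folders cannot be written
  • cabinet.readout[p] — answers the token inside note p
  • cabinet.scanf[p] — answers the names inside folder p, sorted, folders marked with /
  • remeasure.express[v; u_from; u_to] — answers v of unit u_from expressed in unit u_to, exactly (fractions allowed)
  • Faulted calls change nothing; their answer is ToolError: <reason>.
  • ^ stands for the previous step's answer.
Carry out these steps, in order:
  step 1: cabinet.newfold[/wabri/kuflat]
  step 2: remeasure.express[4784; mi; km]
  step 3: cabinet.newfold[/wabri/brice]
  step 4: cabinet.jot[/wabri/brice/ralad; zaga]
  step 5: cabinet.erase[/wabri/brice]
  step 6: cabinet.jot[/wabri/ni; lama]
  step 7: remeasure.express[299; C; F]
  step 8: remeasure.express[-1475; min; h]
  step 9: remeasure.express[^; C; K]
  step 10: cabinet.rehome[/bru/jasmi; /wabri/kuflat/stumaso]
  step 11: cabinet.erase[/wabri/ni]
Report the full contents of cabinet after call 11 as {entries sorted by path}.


Answer: {bru/, wabri/, wabri/brice/, wabri/brice/ralad=zaga, wabri/kuflat/, wabri/kuflat/stumaso/, wabri/kuflat/stumaso/dusmeca/}

Derivation:
Step: cabinet.newfold[p='/wabri/kuflat']
Result: ok
Step: remeasure.express[v='4784'; u_from='mi'; u_to='km']
Result: 120298464/15625
Step: cabinet.newfold[p='/wabri/brice']
Result: ok
Step: cabinet.jot[p='/wabri/brice/ralad'; c='zaga']
Result: created
Step: cabinet.erase[p='/wabri/brice']
Result: ToolError: not empty
Step: cabinet.jot[p='/wabri/ni'; c='lama']
Result: created
Step: remeasure.express[v='299'; u_from='C'; u_to='F']
Result: 2851/5
Step: remeasure.express[v='-1475'; u_from='min'; u_to='h']
Result: -295/12
Step: remeasure.express[v='^'; u_from='C'; u_to='K']
Result: 7457/30
Step: cabinet.rehome[s='/bru/jasmi'; d='/wabri/kuflat/stumaso']
Result: ok
Step: cabinet.erase[p='/wabri/ni']
Result: ok


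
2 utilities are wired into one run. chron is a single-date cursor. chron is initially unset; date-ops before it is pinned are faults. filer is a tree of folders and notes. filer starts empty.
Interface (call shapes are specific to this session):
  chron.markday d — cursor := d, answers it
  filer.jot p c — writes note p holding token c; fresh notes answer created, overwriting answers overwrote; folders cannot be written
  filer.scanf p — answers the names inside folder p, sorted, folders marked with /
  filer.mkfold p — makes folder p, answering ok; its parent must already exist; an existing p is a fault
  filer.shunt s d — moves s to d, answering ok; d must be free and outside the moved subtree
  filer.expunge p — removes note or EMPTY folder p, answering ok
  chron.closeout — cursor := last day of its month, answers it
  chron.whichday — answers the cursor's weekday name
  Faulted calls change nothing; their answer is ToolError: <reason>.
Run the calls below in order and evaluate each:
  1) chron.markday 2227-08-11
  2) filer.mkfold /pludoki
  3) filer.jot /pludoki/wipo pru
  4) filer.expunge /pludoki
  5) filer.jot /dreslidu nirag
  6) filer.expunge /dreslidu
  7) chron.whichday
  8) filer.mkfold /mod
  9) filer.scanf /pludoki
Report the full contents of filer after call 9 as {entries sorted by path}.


Answer: {mod/, pludoki/, pludoki/wipo=pru}

Derivation:
-> chron.markday(d: 2227-08-11)
<- 2227-08-11
-> filer.mkfold(p: /pludoki)
<- ok
-> filer.jot(p: /pludoki/wipo, c: pru)
<- created
-> filer.expunge(p: /pludoki)
<- ToolError: not empty
-> filer.jot(p: /dreslidu, c: nirag)
<- created
-> filer.expunge(p: /dreslidu)
<- ok
-> chron.whichday()
<- Saturday
-> filer.mkfold(p: /mod)
<- ok
-> filer.scanf(p: /pludoki)
<- [wipo]


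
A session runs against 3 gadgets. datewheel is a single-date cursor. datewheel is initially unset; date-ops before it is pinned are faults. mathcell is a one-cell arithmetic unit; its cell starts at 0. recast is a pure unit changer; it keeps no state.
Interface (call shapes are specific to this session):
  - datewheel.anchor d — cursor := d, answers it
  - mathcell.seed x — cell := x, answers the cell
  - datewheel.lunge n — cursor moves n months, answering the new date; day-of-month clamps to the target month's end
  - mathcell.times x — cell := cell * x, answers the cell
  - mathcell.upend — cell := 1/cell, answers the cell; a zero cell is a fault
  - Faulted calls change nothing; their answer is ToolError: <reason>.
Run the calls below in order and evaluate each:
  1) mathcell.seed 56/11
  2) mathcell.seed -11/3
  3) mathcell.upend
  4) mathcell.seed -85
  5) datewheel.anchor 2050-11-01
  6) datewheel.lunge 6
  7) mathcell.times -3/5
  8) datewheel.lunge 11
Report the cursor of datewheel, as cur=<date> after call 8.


[in] mathcell.seed x='56/11'
[out] 56/11
[in] mathcell.seed x='-11/3'
[out] -11/3
[in] mathcell.upend
[out] -3/11
[in] mathcell.seed x='-85'
[out] -85
[in] datewheel.anchor d='2050-11-01'
[out] 2050-11-01
[in] datewheel.lunge n='6'
[out] 2051-05-01
[in] mathcell.times x='-3/5'
[out] 51
[in] datewheel.lunge n='11'
[out] 2052-04-01

Answer: cur=2052-04-01


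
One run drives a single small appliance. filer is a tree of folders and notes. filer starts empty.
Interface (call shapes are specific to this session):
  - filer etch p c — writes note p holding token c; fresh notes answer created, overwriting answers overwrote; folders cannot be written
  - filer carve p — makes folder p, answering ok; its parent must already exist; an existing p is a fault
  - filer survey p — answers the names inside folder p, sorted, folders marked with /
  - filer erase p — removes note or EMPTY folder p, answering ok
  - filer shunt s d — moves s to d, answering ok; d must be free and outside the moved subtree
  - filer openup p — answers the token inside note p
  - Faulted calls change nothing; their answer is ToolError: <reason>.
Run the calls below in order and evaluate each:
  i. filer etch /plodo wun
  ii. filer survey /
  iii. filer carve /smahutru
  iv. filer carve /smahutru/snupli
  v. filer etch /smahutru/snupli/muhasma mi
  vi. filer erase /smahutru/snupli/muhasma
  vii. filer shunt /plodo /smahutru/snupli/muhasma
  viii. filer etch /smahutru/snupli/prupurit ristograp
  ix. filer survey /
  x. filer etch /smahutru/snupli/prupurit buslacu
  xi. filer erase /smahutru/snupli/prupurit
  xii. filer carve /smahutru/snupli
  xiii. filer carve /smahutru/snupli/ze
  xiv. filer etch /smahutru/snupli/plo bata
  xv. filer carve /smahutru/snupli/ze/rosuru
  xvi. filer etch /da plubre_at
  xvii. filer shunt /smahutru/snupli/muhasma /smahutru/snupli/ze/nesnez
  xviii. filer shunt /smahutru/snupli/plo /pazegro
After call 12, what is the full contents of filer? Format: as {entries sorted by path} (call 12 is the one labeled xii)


Answer: {smahutru/, smahutru/snupli/, smahutru/snupli/muhasma=wun}

Derivation:
-> filer etch(p='/plodo', c='wun')
<- created
-> filer survey(p='/')
<- [plodo]
-> filer carve(p='/smahutru')
<- ok
-> filer carve(p='/smahutru/snupli')
<- ok
-> filer etch(p='/smahutru/snupli/muhasma', c='mi')
<- created
-> filer erase(p='/smahutru/snupli/muhasma')
<- ok
-> filer shunt(s='/plodo', d='/smahutru/snupli/muhasma')
<- ok
-> filer etch(p='/smahutru/snupli/prupurit', c='ristograp')
<- created
-> filer survey(p='/')
<- [smahutru/]
-> filer etch(p='/smahutru/snupli/prupurit', c='buslacu')
<- overwrote
-> filer erase(p='/smahutru/snupli/prupurit')
<- ok
-> filer carve(p='/smahutru/snupli')
<- ToolError: exists
-> filer carve(p='/smahutru/snupli/ze')
<- ok
-> filer etch(p='/smahutru/snupli/plo', c='bata')
<- created
-> filer carve(p='/smahutru/snupli/ze/rosuru')
<- ok
-> filer etch(p='/da', c='plubre_at')
<- created
-> filer shunt(s='/smahutru/snupli/muhasma', d='/smahutru/snupli/ze/nesnez')
<- ok
-> filer shunt(s='/smahutru/snupli/plo', d='/pazegro')
<- ok


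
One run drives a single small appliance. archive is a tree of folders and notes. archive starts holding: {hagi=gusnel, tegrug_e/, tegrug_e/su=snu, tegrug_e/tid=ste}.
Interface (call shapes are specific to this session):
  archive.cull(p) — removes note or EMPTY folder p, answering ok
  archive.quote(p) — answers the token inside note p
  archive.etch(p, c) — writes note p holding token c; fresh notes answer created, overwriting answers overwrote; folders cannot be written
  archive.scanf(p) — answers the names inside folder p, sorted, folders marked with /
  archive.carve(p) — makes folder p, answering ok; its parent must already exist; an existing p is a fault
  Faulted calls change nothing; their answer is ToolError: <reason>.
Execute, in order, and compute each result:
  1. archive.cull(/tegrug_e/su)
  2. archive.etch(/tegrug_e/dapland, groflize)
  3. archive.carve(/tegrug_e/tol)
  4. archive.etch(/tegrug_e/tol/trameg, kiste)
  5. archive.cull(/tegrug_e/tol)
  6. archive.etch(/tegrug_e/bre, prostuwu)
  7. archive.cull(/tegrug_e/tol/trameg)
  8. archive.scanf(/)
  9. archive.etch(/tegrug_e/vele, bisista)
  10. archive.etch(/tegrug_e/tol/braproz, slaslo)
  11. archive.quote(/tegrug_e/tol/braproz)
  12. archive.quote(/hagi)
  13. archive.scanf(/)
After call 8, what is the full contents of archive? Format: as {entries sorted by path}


Answer: {hagi=gusnel, tegrug_e/, tegrug_e/bre=prostuwu, tegrug_e/dapland=groflize, tegrug_e/tid=ste, tegrug_e/tol/}

Derivation:
Step: cull[p: /tegrug_e/su]
Result: ok
Step: etch[p: /tegrug_e/dapland; c: groflize]
Result: created
Step: carve[p: /tegrug_e/tol]
Result: ok
Step: etch[p: /tegrug_e/tol/trameg; c: kiste]
Result: created
Step: cull[p: /tegrug_e/tol]
Result: ToolError: not empty
Step: etch[p: /tegrug_e/bre; c: prostuwu]
Result: created
Step: cull[p: /tegrug_e/tol/trameg]
Result: ok
Step: scanf[p: /]
Result: [hagi, tegrug_e/]
Step: etch[p: /tegrug_e/vele; c: bisista]
Result: created
Step: etch[p: /tegrug_e/tol/braproz; c: slaslo]
Result: created
Step: quote[p: /tegrug_e/tol/braproz]
Result: slaslo
Step: quote[p: /hagi]
Result: gusnel
Step: scanf[p: /]
Result: [hagi, tegrug_e/]


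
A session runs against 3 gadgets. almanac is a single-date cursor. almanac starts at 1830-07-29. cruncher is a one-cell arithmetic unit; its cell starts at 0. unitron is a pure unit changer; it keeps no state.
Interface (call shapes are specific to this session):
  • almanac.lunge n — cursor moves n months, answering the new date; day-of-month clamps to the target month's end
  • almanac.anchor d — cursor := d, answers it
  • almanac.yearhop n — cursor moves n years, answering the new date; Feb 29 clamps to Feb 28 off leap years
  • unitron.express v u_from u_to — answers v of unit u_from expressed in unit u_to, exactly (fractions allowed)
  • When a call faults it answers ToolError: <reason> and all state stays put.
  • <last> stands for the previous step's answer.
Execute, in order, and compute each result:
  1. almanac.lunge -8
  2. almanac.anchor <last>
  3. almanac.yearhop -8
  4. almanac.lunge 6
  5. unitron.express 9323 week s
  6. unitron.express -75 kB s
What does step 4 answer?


>> lunge(-8)
<< 1829-11-29
>> anchor(<last>)
<< 1829-11-29
>> yearhop(-8)
<< 1821-11-29
>> lunge(6)
<< 1822-05-29
>> express(9323, week, s)
<< 5638550400
>> express(-75, kB, s)
<< ToolError: incompatible units

Answer: 1822-05-29


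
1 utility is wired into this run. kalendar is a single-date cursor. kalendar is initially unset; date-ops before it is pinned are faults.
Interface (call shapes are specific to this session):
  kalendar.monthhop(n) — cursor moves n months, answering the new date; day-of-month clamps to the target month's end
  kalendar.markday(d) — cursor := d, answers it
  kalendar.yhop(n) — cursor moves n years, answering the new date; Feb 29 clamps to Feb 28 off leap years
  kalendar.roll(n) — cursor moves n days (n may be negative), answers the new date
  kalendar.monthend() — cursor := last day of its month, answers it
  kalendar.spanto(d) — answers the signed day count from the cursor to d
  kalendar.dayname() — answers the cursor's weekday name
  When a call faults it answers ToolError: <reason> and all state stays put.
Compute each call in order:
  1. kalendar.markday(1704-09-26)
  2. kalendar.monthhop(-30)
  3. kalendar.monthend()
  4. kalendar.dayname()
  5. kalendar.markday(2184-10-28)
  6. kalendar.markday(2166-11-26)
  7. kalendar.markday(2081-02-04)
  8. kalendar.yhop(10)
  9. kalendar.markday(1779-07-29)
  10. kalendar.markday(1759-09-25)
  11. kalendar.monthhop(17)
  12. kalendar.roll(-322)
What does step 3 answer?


Using kalendar.markday using d=1704-09-26, yielding 1704-09-26.
I use kalendar.monthhop using n=-30, and see 1702-03-26.
Now I run kalendar.monthend(), giving 1702-03-31.
I call kalendar.dayname(), and get Friday.
Now I run kalendar.markday using d=2184-10-28, and see 2184-10-28.
I try kalendar.markday using d=2166-11-26, and see 2166-11-26.
Invoking kalendar.markday using d=2081-02-04: 2081-02-04.
I invoke kalendar.yhop using n=10, and see 2091-02-04.
Then kalendar.markday using d=1779-07-29, and observe 1779-07-29.
Next I call kalendar.markday using d=1759-09-25, and get 1759-09-25.
Now I run kalendar.monthhop using n=17, yielding 1761-02-25.
I invoke kalendar.roll using n=-322, yielding 1760-04-09.

Answer: 1702-03-31


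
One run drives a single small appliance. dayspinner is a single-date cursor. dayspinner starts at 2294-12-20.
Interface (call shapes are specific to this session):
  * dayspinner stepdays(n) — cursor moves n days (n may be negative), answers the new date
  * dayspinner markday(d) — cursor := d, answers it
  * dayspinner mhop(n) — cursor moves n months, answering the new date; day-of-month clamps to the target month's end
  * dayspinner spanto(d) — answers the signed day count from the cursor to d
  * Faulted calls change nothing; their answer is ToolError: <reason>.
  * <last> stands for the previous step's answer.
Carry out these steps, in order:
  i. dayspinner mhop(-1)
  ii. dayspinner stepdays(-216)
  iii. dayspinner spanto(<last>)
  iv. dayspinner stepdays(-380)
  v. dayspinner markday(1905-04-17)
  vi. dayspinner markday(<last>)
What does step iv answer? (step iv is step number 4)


Using dayspinner mhop using n→-1, and see 2294-11-20.
Calling dayspinner stepdays using n→-216, giving 2294-04-18.
I call dayspinner spanto using d→<last>, which returns 0.
I try dayspinner stepdays using n→-380, and see 2293-04-03.
I use dayspinner markday using d→1905-04-17: 1905-04-17.
I invoke dayspinner markday using d→<last>, and observe 1905-04-17.

Answer: 2293-04-03


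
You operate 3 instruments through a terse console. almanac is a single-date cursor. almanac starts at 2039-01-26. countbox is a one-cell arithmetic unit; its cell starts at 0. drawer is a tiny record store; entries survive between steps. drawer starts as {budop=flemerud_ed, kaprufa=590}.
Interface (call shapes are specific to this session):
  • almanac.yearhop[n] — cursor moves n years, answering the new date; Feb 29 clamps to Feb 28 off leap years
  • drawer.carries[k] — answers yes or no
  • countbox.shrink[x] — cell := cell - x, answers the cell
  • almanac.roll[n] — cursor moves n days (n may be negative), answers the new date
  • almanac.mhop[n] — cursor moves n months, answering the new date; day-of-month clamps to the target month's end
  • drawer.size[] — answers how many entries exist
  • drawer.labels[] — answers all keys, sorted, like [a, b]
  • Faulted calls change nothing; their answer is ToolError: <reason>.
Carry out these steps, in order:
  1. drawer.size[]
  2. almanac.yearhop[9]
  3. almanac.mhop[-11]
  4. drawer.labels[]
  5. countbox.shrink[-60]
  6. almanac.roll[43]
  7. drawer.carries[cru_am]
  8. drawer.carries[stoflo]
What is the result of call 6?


Answer: 2047-04-10

Derivation:
>> drawer.size()
<< 2
>> almanac.yearhop(n: 9)
<< 2048-01-26
>> almanac.mhop(n: -11)
<< 2047-02-26
>> drawer.labels()
<< [budop, kaprufa]
>> countbox.shrink(x: -60)
<< 60
>> almanac.roll(n: 43)
<< 2047-04-10
>> drawer.carries(k: cru_am)
<< no
>> drawer.carries(k: stoflo)
<< no


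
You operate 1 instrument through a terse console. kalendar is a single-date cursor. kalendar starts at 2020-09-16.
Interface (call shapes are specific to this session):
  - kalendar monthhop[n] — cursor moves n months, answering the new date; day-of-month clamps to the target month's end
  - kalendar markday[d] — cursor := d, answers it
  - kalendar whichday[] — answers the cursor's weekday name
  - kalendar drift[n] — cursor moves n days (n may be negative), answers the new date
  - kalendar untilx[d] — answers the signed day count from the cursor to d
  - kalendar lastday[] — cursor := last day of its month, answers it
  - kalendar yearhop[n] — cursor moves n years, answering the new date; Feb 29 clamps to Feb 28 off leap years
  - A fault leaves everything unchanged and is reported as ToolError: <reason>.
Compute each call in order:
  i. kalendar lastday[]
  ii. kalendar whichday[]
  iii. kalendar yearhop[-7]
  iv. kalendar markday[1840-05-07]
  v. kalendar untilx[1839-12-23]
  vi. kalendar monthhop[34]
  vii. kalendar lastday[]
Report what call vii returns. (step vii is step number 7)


-> kalendar lastday()
<- 2020-09-30
-> kalendar whichday()
<- Wednesday
-> kalendar yearhop(n=-7)
<- 2013-09-30
-> kalendar markday(d=1840-05-07)
<- 1840-05-07
-> kalendar untilx(d=1839-12-23)
<- -136
-> kalendar monthhop(n=34)
<- 1843-03-07
-> kalendar lastday()
<- 1843-03-31

Answer: 1843-03-31


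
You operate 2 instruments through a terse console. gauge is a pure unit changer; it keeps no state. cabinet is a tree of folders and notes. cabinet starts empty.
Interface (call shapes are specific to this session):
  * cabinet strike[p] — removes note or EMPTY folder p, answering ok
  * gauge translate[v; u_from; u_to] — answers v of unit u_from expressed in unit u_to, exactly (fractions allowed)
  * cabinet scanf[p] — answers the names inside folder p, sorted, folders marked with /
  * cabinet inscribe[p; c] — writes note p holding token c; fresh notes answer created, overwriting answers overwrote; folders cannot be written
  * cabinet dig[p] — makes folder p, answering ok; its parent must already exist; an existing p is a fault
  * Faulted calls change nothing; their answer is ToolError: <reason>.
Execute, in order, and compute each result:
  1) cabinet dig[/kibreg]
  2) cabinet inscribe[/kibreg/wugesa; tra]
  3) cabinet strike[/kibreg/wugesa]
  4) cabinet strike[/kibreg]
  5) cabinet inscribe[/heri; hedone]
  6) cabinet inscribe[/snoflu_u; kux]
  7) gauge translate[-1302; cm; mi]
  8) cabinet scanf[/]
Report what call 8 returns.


Answer: [heri, snoflu_u]

Derivation:
→ cabinet dig(p: /kibreg)
← ok
→ cabinet inscribe(p: /kibreg/wugesa, c: tra)
← created
→ cabinet strike(p: /kibreg/wugesa)
← ok
→ cabinet strike(p: /kibreg)
← ok
→ cabinet inscribe(p: /heri, c: hedone)
← created
→ cabinet inscribe(p: /snoflu_u, c: kux)
← created
→ gauge translate(v: -1302, u_from: cm, u_to: mi)
← -1085/134112
→ cabinet scanf(p: /)
← [heri, snoflu_u]


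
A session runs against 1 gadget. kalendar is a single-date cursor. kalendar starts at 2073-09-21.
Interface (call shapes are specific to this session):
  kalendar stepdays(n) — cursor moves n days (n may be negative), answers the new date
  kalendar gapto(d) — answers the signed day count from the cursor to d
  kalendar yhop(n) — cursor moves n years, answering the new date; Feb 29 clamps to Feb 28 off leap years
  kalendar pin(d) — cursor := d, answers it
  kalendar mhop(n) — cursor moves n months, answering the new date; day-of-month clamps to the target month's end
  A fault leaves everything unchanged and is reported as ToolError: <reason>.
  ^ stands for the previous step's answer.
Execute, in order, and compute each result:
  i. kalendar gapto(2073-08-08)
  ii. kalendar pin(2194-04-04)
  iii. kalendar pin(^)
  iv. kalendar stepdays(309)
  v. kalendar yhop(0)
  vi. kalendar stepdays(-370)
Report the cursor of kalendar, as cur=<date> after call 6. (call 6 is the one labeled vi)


Answer: cur=2194-02-02

Derivation:
% kalendar gapto d='2073-08-08'
[out] -44
% kalendar pin d='2194-04-04'
[out] 2194-04-04
% kalendar pin d='^'
[out] 2194-04-04
% kalendar stepdays n='309'
[out] 2195-02-07
% kalendar yhop n='0'
[out] 2195-02-07
% kalendar stepdays n='-370'
[out] 2194-02-02


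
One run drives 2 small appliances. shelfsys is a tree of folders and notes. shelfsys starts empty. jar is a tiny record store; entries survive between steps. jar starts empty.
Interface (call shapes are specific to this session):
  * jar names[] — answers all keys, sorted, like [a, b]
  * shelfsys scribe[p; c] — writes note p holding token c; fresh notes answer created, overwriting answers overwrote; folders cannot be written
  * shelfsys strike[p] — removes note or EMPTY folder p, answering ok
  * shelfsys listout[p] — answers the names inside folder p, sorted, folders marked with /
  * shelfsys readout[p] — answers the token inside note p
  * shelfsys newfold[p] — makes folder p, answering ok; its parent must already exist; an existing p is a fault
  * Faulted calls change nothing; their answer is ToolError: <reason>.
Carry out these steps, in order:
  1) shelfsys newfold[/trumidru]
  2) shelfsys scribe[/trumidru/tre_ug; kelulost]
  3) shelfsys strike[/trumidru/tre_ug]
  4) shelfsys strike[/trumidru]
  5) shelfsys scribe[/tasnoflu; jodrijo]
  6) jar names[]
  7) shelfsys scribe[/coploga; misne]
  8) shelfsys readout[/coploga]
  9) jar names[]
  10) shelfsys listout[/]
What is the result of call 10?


>> shelfsys newfold(p: /trumidru)
<< ok
>> shelfsys scribe(p: /trumidru/tre_ug, c: kelulost)
<< created
>> shelfsys strike(p: /trumidru/tre_ug)
<< ok
>> shelfsys strike(p: /trumidru)
<< ok
>> shelfsys scribe(p: /tasnoflu, c: jodrijo)
<< created
>> jar names()
<< []
>> shelfsys scribe(p: /coploga, c: misne)
<< created
>> shelfsys readout(p: /coploga)
<< misne
>> jar names()
<< []
>> shelfsys listout(p: /)
<< [coploga, tasnoflu]

Answer: [coploga, tasnoflu]


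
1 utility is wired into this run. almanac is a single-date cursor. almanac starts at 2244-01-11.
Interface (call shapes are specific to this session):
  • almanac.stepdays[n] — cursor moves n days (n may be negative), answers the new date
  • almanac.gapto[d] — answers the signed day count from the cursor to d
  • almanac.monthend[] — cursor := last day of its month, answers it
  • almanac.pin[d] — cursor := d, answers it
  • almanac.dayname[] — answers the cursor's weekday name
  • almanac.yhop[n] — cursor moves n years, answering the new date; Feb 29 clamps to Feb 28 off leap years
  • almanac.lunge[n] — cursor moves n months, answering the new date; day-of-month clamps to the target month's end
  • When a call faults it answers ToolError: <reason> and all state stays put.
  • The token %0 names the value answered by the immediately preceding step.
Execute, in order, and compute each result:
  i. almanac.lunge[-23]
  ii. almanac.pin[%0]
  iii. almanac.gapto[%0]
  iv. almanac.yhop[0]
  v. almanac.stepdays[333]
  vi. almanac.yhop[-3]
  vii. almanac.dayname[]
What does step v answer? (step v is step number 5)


-- almanac.lunge(n=-23) -> 2242-02-11
-- almanac.pin(d=%0) -> 2242-02-11
-- almanac.gapto(d=%0) -> 0
-- almanac.yhop(n=0) -> 2242-02-11
-- almanac.stepdays(n=333) -> 2243-01-10
-- almanac.yhop(n=-3) -> 2240-01-10
-- almanac.dayname() -> Friday

Answer: 2243-01-10


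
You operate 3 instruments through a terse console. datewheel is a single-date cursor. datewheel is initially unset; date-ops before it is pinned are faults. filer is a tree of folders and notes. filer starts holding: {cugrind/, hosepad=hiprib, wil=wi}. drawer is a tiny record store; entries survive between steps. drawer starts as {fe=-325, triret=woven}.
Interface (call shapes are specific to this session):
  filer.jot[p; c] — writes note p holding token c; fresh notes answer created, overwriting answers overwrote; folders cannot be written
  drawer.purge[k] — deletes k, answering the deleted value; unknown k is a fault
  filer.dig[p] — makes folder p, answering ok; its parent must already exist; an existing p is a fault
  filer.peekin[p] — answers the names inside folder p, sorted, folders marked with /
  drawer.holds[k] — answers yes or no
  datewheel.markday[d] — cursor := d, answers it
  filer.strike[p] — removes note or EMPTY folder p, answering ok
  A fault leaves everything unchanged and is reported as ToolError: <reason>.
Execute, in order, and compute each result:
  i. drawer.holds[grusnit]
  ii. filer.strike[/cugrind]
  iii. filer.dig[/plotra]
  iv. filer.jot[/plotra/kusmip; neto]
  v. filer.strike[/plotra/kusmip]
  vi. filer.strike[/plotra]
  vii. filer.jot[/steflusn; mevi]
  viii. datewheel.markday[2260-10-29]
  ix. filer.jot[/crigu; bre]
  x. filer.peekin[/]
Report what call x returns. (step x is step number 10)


Answer: [crigu, hosepad, steflusn, wil]

Derivation:
Then drawer.holds using k→grusnit: no.
Invoking filer.strike using p→/cugrind, and observe ok.
Next I call filer.dig using p→/plotra, giving ok.
I use filer.jot using p→/plotra/kusmip, c→neto, — result: created.
Next I call filer.strike using p→/plotra/kusmip, and get ok.
I use filer.strike using p→/plotra, — result: ok.
I run filer.jot using p→/steflusn, c→mevi, and observe created.
Using datewheel.markday using d→2260-10-29, yielding 2260-10-29.
I use filer.jot using p→/crigu, c→bre: created.
Next I call filer.peekin using p→/, yielding [crigu, hosepad, steflusn, wil].


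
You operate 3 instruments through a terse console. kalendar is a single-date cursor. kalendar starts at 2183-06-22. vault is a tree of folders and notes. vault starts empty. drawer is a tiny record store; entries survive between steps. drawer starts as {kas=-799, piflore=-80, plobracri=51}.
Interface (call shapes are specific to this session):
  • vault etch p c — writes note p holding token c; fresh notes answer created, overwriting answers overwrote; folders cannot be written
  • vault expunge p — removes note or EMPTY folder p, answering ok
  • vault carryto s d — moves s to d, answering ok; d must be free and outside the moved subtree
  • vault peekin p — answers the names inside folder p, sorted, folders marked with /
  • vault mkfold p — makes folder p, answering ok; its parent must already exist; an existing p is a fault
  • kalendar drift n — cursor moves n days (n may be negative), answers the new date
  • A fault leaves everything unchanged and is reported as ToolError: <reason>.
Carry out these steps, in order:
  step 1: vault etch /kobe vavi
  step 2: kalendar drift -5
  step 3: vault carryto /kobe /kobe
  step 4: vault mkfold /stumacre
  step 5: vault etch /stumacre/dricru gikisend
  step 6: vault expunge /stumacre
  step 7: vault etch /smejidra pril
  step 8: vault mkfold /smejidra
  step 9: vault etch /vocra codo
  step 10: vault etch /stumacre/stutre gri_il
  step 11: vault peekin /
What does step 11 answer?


Answer: [kobe, smejidra, stumacre/, vocra]

Derivation:
% 1. vault etch(p='/kobe', c='vavi') : created
% 2. kalendar drift(n='-5') : 2183-06-17
% 3. vault carryto(s='/kobe', d='/kobe') : ToolError: exists
% 4. vault mkfold(p='/stumacre') : ok
% 5. vault etch(p='/stumacre/dricru', c='gikisend') : created
% 6. vault expunge(p='/stumacre') : ToolError: not empty
% 7. vault etch(p='/smejidra', c='pril') : created
% 8. vault mkfold(p='/smejidra') : ToolError: exists
% 9. vault etch(p='/vocra', c='codo') : created
% 10. vault etch(p='/stumacre/stutre', c='gri_il') : created
% 11. vault peekin(p='/') : [kobe, smejidra, stumacre/, vocra]


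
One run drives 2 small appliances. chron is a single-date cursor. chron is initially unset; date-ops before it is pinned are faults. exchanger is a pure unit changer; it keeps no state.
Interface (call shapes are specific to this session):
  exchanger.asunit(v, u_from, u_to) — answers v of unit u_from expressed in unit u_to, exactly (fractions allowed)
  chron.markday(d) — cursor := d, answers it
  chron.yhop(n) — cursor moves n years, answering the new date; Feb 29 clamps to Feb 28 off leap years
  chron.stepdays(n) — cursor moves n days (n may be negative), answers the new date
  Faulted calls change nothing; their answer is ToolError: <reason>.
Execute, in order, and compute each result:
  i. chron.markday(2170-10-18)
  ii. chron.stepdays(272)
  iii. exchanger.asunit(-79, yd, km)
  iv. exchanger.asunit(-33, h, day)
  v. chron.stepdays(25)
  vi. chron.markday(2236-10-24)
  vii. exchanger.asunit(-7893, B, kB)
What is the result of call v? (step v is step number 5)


>> markday(d: 2170-10-18)
<< 2170-10-18
>> stepdays(n: 272)
<< 2171-07-17
>> asunit(v: -79, u_from: yd, u_to: km)
<< -90297/1250000
>> asunit(v: -33, u_from: h, u_to: day)
<< -11/8
>> stepdays(n: 25)
<< 2171-08-11
>> markday(d: 2236-10-24)
<< 2236-10-24
>> asunit(v: -7893, u_from: B, u_to: kB)
<< -7893/1000

Answer: 2171-08-11


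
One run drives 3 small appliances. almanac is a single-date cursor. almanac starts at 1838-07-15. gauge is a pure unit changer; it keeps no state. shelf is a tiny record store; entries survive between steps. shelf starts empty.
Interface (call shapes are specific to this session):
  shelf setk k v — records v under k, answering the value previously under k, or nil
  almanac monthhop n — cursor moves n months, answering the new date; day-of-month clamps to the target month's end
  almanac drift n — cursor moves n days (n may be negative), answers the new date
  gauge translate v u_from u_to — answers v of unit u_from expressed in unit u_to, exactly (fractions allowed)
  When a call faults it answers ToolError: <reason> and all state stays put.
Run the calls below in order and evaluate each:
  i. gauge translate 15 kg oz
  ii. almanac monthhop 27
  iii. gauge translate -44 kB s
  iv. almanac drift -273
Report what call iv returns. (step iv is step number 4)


% 1. gauge translate(v='15', u_from='kg', u_to='oz') ~> 24000000000/45359237
% 2. almanac monthhop(n='27') ~> 1840-10-15
% 3. gauge translate(v='-44', u_from='kB', u_to='s') ~> ToolError: incompatible units
% 4. almanac drift(n='-273') ~> 1840-01-16

Answer: 1840-01-16


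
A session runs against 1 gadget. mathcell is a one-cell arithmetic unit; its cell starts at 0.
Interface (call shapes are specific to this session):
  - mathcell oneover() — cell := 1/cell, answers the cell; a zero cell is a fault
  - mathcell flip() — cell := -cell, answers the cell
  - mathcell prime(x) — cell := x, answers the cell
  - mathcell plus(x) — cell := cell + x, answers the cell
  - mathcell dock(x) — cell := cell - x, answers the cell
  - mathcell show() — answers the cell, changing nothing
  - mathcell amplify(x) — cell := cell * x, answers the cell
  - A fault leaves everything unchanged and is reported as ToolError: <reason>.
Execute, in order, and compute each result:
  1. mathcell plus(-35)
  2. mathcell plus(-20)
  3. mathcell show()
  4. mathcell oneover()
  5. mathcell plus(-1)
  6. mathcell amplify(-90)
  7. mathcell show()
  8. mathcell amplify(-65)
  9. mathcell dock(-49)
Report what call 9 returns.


Do: mathcell plus[-35]
See: -35
Do: mathcell plus[-20]
See: -55
Do: mathcell show[]
See: -55
Do: mathcell oneover[]
See: -1/55
Do: mathcell plus[-1]
See: -56/55
Do: mathcell amplify[-90]
See: 1008/11
Do: mathcell show[]
See: 1008/11
Do: mathcell amplify[-65]
See: -65520/11
Do: mathcell dock[-49]
See: -64981/11

Answer: -64981/11


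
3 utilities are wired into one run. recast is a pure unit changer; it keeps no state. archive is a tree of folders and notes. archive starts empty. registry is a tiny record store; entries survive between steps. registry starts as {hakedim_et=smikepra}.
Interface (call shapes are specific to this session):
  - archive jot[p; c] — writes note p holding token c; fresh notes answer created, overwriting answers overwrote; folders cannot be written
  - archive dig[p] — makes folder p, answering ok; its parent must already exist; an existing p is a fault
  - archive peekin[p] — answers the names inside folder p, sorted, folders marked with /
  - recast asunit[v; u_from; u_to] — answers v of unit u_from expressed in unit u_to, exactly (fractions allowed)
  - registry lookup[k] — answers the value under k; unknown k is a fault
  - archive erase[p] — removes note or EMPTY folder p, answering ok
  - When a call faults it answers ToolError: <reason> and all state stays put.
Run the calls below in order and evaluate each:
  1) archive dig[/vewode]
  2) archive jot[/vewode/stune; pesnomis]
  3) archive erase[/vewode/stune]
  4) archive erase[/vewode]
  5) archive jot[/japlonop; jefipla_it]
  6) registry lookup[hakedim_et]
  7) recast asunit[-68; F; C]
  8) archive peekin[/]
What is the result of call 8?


Act: archive dig[p: /vewode]
Obs: ok
Act: archive jot[p: /vewode/stune; c: pesnomis]
Obs: created
Act: archive erase[p: /vewode/stune]
Obs: ok
Act: archive erase[p: /vewode]
Obs: ok
Act: archive jot[p: /japlonop; c: jefipla_it]
Obs: created
Act: registry lookup[k: hakedim_et]
Obs: smikepra
Act: recast asunit[v: -68; u_from: F; u_to: C]
Obs: -500/9
Act: archive peekin[p: /]
Obs: [japlonop]

Answer: [japlonop]
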